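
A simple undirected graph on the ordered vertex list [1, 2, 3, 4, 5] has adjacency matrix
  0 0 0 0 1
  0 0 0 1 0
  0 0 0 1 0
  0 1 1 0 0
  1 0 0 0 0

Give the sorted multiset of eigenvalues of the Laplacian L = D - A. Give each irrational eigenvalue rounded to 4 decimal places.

[0, 0, 1, 2, 3]

With the vertex order [1, 2, 3, 4, 5], the degrees are [1, 1, 1, 2, 1], giving D = diag(1, 1, 1, 2, 1) and L = D - A. Diagonalising L (or applying a numerical eigensolver to the 5x5 matrix) gives the spectrum above. The 2 zero eigenvalues correspond to the 2 connected components.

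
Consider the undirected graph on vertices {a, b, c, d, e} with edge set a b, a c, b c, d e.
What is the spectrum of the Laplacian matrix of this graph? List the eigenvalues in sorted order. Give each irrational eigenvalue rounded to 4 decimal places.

[0, 0, 2, 3, 3]

Each diagonal entry of L is the vertex degree and each off-diagonal entry is -1 where an edge is present, 0 otherwise; in the order [a, b, c, d, e] the diagonal is [2, 2, 2, 1, 1]. Since every row of L sums to 0, the all-ones vector is in the kernel and 0 is an eigenvalue. The 2 zero eigenvalues correspond to the 2 connected components. The eigenvalues sum to 8, which equals trace(L) = 2|E|. There are 2 zeros in the spectrum, matching the 2 components.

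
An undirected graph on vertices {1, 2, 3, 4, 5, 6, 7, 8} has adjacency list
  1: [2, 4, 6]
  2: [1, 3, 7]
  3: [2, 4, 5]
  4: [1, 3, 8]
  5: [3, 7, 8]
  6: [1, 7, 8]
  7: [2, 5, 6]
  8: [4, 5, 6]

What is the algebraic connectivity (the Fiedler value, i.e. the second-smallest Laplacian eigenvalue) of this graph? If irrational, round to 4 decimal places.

Reading degrees in the order [1, 2, 3, 4, 5, 6, 7, 8] gives [3, 3, 3, 3, 3, 3, 3, 3]; set D = diag(3, 3, 3, 3, 3, 3, 3, 3) and form L = D - A. Computing the eigenvalues of L and sorting gives [0, 2, 2, 2, 4, 4, 4, 6]. The Fiedler value lambda_2 = 2 is strictly positive, so the graph is connected. The largest eigenvalue, 6, is at most the vertex count 8. The eigenvalues sum to 24, which equals trace(L) = 2|E|.

2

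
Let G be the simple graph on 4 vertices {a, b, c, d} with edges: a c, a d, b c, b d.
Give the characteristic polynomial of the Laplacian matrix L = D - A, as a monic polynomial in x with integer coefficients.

Reading degrees in the order [a, b, c, d] gives [2, 2, 2, 2]; set D = diag(2, 2, 2, 2) and form L = D - A. L has integer entries, so p(x) = det(xI - L) has integer coefficients. Expanding the determinant yields x^4 - 8x^3 + 20x^2 - 16x. The constant term is 0 because L is singular (the all-ones vector lies in its kernel). The largest eigenvalue, 4, is at most the vertex count 4.

x^4 - 8x^3 + 20x^2 - 16x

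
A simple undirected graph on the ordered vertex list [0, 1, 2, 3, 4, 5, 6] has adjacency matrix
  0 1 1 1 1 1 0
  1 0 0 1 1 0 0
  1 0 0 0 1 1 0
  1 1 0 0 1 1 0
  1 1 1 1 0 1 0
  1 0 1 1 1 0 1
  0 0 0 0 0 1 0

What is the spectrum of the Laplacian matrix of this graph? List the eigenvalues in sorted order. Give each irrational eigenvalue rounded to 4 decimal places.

[0, 0.9422, 2.6646, 4.2300, 5.8103, 6, 6.3530]

Reading degrees in the order [0, 1, 2, 3, 4, 5, 6] gives [5, 3, 3, 4, 5, 5, 1]; set D = diag(5, 3, 3, 4, 5, 5, 1) and form L = D - A. Diagonalising L (or applying a numerical eigensolver to the 7x7 matrix) gives the spectrum above. The single zero eigenvalue shows the graph is connected. By the matrix-tree theorem the graph has (1/7) * product of the nonzero eigenvalues = 336 spanning trees.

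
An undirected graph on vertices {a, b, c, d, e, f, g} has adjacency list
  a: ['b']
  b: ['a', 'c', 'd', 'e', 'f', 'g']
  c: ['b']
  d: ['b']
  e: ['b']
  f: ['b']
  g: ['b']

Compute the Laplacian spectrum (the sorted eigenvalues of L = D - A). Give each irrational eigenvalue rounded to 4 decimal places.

Reading degrees in the order [a, b, c, d, e, f, g] gives [1, 6, 1, 1, 1, 1, 1]; set D = diag(1, 6, 1, 1, 1, 1, 1) and form L = D - A. Since every row of L sums to 0, the all-ones vector is in the kernel and 0 is an eigenvalue.

[0, 1, 1, 1, 1, 1, 7]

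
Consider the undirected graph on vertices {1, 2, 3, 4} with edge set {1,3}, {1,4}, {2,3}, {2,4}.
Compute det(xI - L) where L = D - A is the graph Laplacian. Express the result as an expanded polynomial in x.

With the vertex order [1, 2, 3, 4], the degrees are [2, 2, 2, 2], giving D = diag(2, 2, 2, 2) and L = D - A. Computing det(xI - L) by cofactor expansion (or equivalently via sum-over-permutations) gives x^4 - 8x^3 + 20x^2 - 16x. Since p(0) = det(-L) = 0, x divides p(x).

x^4 - 8x^3 + 20x^2 - 16x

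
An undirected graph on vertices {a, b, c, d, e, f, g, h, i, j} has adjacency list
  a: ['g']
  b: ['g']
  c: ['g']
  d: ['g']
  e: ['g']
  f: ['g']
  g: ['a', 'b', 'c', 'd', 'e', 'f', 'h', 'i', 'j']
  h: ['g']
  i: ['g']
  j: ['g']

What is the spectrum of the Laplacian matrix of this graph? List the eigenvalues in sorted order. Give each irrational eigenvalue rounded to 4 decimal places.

[0, 1, 1, 1, 1, 1, 1, 1, 1, 10]

Each diagonal entry of L is the vertex degree and each off-diagonal entry is -1 where an edge is present, 0 otherwise; in the order [a, b, c, d, e, f, g, h, i, j] the diagonal is [1, 1, 1, 1, 1, 1, 9, 1, 1, 1]. Since every row of L sums to 0, the all-ones vector is in the kernel and 0 is an eigenvalue.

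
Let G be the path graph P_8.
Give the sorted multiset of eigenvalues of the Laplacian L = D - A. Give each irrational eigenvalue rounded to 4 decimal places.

[0, 0.1522, 0.5858, 1.2346, 2, 2.7654, 3.4142, 3.8478]

The graph has 8 vertices and degree multiset [2, 2, 2, 2, 2, 2, 1, 1]; D is the diagonal matrix of degrees and L = D - A. Diagonalising L (or applying a numerical eigensolver to the 8x8 matrix) gives the spectrum above.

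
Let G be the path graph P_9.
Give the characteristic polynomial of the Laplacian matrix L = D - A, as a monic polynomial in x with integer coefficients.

The graph has 9 vertices and degree multiset [2, 2, 2, 2, 2, 2, 2, 1, 1]; D is the diagonal matrix of degrees and L = D - A. L has integer entries, so p(x) = det(xI - L) has integer coefficients. Expanding the determinant yields x^9 - 16x^8 + 105x^7 - 364x^6 + 715x^5 - 792x^4 + 462x^3 - 120x^2 + 9x. The constant term is 0 because L is singular (the all-ones vector lies in its kernel). The largest eigenvalue, 3.8794, is at most the vertex count 9.

x^9 - 16x^8 + 105x^7 - 364x^6 + 715x^5 - 792x^4 + 462x^3 - 120x^2 + 9x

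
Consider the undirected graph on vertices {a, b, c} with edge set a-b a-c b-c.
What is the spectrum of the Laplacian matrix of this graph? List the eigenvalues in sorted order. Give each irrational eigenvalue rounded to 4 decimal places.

[0, 3, 3]

Each diagonal entry of L is the vertex degree and each off-diagonal entry is -1 where an edge is present, 0 otherwise; in the order [a, b, c] the diagonal is [2, 2, 2]. The multiplicity of 0 as a Laplacian eigenvalue equals the number of connected components.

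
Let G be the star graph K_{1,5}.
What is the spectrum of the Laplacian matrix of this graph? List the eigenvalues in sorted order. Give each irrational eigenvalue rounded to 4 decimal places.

The graph has 6 vertices and degree multiset [5, 1, 1, 1, 1, 1]; D is the diagonal matrix of degrees and L = D - A. Diagonalising L (or applying a numerical eigensolver to the 6x6 matrix) gives the spectrum above. The single zero eigenvalue shows the graph is connected. The largest eigenvalue, 6, is at most the vertex count 6.

[0, 1, 1, 1, 1, 6]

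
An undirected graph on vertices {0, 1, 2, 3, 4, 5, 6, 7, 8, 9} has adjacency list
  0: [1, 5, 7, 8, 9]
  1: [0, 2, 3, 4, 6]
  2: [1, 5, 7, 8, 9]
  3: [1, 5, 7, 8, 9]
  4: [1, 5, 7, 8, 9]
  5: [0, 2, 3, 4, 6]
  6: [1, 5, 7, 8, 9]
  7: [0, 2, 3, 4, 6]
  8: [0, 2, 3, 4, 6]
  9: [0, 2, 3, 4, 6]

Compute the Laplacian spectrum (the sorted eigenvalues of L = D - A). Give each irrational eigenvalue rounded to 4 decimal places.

[0, 5, 5, 5, 5, 5, 5, 5, 5, 10]

Each diagonal entry of L is the vertex degree and each off-diagonal entry is -1 where an edge is present, 0 otherwise; in the order [0, 1, 2, 3, 4, 5, 6, 7, 8, 9] the diagonal is [5, 5, 5, 5, 5, 5, 5, 5, 5, 5]. L is symmetric positive semidefinite, so every eigenvalue is real and nonnegative. The eigenvalues sum to 50, which equals trace(L) = 2|E|. The largest eigenvalue, 10, is at most the vertex count 10.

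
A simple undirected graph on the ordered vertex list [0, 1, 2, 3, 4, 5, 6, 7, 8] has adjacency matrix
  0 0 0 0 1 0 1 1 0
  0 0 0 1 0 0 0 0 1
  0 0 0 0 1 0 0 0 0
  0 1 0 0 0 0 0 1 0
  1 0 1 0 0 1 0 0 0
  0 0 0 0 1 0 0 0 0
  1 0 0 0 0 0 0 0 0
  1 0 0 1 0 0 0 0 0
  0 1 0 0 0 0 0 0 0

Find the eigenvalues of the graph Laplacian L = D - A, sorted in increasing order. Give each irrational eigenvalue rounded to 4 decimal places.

Reading degrees in the order [0, 1, 2, 3, 4, 5, 6, 7, 8] gives [3, 2, 1, 2, 3, 1, 1, 2, 1]; set D = diag(3, 2, 1, 2, 3, 1, 1, 2, 1) and form L = D - A. L is symmetric positive semidefinite, so every eigenvalue is real and nonnegative. The single zero eigenvalue shows the graph is connected. By the matrix-tree theorem the graph has (1/9) * product of the nonzero eigenvalues = 1 spanning tree. The largest eigenvalue, 4.6437, is at most the vertex count 9.

[0, 0.1627, 0.5321, 1, 1, 2.0892, 3, 3.5723, 4.6437]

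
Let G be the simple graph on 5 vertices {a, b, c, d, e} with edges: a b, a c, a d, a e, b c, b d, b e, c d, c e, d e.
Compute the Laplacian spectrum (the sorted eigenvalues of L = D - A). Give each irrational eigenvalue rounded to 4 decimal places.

With the vertex order [a, b, c, d, e], the degrees are [4, 4, 4, 4, 4], giving D = diag(4, 4, 4, 4, 4) and L = D - A. Diagonalising L (or applying a numerical eigensolver to the 5x5 matrix) gives the spectrum above. The single zero eigenvalue shows the graph is connected. By the matrix-tree theorem the graph has (1/5) * product of the nonzero eigenvalues = 125 spanning trees.

[0, 5, 5, 5, 5]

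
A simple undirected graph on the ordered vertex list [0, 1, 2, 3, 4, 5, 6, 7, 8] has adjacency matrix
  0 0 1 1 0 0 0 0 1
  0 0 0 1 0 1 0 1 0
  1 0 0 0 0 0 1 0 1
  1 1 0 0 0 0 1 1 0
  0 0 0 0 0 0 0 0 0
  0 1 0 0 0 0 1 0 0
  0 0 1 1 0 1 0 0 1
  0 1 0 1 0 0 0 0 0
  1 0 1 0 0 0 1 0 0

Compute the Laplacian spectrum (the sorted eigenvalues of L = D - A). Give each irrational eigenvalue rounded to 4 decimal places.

[0, 0, 0.8765, 1.6772, 3.3443, 4, 4, 4, 6.1020]

With the vertex order [0, 1, 2, 3, 4, 5, 6, 7, 8], the degrees are [3, 3, 3, 4, 0, 2, 4, 2, 3], giving D = diag(3, 3, 3, 4, 0, 2, 4, 2, 3) and L = D - A. L is symmetric positive semidefinite, so every eigenvalue is real and nonnegative. The 2 zero eigenvalues correspond to the 2 connected components.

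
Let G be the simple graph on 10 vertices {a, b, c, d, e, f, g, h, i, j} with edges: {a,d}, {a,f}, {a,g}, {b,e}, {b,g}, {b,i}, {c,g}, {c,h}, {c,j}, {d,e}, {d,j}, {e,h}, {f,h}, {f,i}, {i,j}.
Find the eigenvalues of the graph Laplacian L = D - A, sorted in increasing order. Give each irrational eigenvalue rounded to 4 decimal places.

With the vertex order [a, b, c, d, e, f, g, h, i, j], the degrees are [3, 3, 3, 3, 3, 3, 3, 3, 3, 3], giving D = diag(3, 3, 3, 3, 3, 3, 3, 3, 3, 3) and L = D - A. The multiplicity of 0 as a Laplacian eigenvalue equals the number of connected components. The single zero eigenvalue shows the graph is connected. There is one zero in the spectrum, matching the 1 component. The eigenvalues sum to 30, which equals trace(L) = 2|E|.

[0, 2, 2, 2, 2, 2, 5, 5, 5, 5]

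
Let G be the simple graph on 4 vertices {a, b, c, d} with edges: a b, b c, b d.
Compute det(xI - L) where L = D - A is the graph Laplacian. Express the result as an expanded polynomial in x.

Each diagonal entry of L is the vertex degree and each off-diagonal entry is -1 where an edge is present, 0 otherwise; in the order [a, b, c, d] the diagonal is [1, 3, 1, 1]. The eigenvalues of L are [0, 1, 1, 4]; the characteristic polynomial is the product of (x - lambda_i), which multiplies out to x^4 - 6x^3 + 9x^2 - 4x. Since p(0) = det(-L) = 0, x divides p(x). By the matrix-tree theorem the graph has (1/4) * product of the nonzero eigenvalues = 1 spanning tree. The eigenvalues sum to 6, which equals trace(L) = 2|E|.

x^4 - 6x^3 + 9x^2 - 4x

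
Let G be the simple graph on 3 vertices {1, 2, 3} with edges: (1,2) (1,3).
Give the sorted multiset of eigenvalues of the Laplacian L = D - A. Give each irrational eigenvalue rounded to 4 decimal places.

With the vertex order [1, 2, 3], the degrees are [2, 1, 1], giving D = diag(2, 1, 1) and L = D - A. The multiplicity of 0 as a Laplacian eigenvalue equals the number of connected components. The single zero eigenvalue shows the graph is connected. There is one zero in the spectrum, matching the 1 component.

[0, 1, 3]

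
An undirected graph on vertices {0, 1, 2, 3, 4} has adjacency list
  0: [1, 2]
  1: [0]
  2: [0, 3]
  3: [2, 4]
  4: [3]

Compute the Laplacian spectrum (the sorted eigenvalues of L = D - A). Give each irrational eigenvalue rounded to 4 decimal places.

[0, 0.3820, 1.3820, 2.6180, 3.6180]

Reading degrees in the order [0, 1, 2, 3, 4] gives [2, 1, 2, 2, 1]; set D = diag(2, 1, 2, 2, 1) and form L = D - A. Diagonalising L (or applying a numerical eigensolver to the 5x5 matrix) gives the spectrum above. The eigenvalues sum to 8, which equals trace(L) = 2|E|.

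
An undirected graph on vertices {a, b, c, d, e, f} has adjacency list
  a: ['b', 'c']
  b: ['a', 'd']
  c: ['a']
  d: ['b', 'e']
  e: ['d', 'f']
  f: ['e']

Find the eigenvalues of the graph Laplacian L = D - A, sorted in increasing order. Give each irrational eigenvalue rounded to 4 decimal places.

[0, 0.2679, 1, 2, 3, 3.7321]

With the vertex order [a, b, c, d, e, f], the degrees are [2, 2, 1, 2, 2, 1], giving D = diag(2, 2, 1, 2, 2, 1) and L = D - A. Since every row of L sums to 0, the all-ones vector is in the kernel and 0 is an eigenvalue. There is one zero in the spectrum, matching the 1 component.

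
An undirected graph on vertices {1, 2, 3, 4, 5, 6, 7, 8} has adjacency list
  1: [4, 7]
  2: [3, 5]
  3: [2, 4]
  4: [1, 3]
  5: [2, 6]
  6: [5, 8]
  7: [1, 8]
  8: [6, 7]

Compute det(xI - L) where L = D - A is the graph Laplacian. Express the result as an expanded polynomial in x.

x^8 - 16x^7 + 104x^6 - 352x^5 + 660x^4 - 672x^3 + 336x^2 - 64x

Reading degrees in the order [1, 2, 3, 4, 5, 6, 7, 8] gives [2, 2, 2, 2, 2, 2, 2, 2]; set D = diag(2, 2, 2, 2, 2, 2, 2, 2) and form L = D - A. Computing det(xI - L) by cofactor expansion (or equivalently via sum-over-permutations) gives x^8 - 16x^7 + 104x^6 - 352x^5 + 660x^4 - 672x^3 + 336x^2 - 64x. Since p(0) = det(-L) = 0, x divides p(x). There is one zero in the spectrum, matching the 1 component.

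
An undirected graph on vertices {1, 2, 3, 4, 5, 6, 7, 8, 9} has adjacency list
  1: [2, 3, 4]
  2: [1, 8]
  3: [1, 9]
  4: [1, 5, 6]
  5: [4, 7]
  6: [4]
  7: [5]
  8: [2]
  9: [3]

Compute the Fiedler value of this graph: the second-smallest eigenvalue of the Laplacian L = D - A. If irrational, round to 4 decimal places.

0.2311

Each diagonal entry of L is the vertex degree and each off-diagonal entry is -1 where an edge is present, 0 otherwise; in the order [1, 2, 3, 4, 5, 6, 7, 8, 9] the diagonal is [3, 2, 2, 3, 2, 1, 1, 1, 1]. The sorted Laplacian eigenvalues are [0, 0.2311, 0.3820, 0.6416, 1.6129, 2.2591, 2.6180, 3.5132, 4.7421]; the algebraic connectivity is the second entry, 0.2311. By the matrix-tree theorem the graph has (1/9) * product of the nonzero eigenvalues = 1 spanning tree.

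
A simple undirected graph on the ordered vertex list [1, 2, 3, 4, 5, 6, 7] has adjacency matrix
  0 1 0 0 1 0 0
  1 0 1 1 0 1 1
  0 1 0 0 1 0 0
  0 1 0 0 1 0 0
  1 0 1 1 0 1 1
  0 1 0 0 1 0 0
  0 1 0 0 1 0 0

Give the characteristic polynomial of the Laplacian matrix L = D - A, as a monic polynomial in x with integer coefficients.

x^7 - 20x^6 + 155x^5 - 600x^4 + 1240x^3 - 1312x^2 + 560x

Each diagonal entry of L is the vertex degree and each off-diagonal entry is -1 where an edge is present, 0 otherwise; in the order [1, 2, 3, 4, 5, 6, 7] the diagonal is [2, 5, 2, 2, 5, 2, 2]. Computing det(xI - L) by cofactor expansion (or equivalently via sum-over-permutations) gives x^7 - 20x^6 + 155x^5 - 600x^4 + 1240x^3 - 1312x^2 + 560x. The constant term is 0 because L is singular (the all-ones vector lies in its kernel). The eigenvalues sum to 20, which equals trace(L) = 2|E|.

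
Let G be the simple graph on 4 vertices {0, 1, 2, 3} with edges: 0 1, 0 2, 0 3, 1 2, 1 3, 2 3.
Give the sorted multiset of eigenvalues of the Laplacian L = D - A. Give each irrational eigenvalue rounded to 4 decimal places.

[0, 4, 4, 4]

Each diagonal entry of L is the vertex degree and each off-diagonal entry is -1 where an edge is present, 0 otherwise; in the order [0, 1, 2, 3] the diagonal is [3, 3, 3, 3]. The multiplicity of 0 as a Laplacian eigenvalue equals the number of connected components.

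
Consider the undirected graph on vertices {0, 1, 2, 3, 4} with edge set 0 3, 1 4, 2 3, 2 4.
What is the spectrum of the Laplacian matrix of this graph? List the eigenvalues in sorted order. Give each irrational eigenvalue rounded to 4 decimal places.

[0, 0.3820, 1.3820, 2.6180, 3.6180]

Reading degrees in the order [0, 1, 2, 3, 4] gives [1, 1, 2, 2, 2]; set D = diag(1, 1, 2, 2, 2) and form L = D - A. The multiplicity of 0 as a Laplacian eigenvalue equals the number of connected components. The single zero eigenvalue shows the graph is connected. The largest eigenvalue, 3.6180, is at most the vertex count 5.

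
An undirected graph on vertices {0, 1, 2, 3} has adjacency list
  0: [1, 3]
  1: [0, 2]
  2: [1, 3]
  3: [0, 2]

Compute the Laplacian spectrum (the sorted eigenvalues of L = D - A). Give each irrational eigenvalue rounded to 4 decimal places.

[0, 2, 2, 4]

Each diagonal entry of L is the vertex degree and each off-diagonal entry is -1 where an edge is present, 0 otherwise; in the order [0, 1, 2, 3] the diagonal is [2, 2, 2, 2]. The multiplicity of 0 as a Laplacian eigenvalue equals the number of connected components. There is one zero in the spectrum, matching the 1 component.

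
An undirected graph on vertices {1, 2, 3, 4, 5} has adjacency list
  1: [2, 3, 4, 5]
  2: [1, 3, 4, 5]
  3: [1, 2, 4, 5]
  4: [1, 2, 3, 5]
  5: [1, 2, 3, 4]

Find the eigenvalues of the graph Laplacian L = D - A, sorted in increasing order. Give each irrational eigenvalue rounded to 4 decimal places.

[0, 5, 5, 5, 5]

Reading degrees in the order [1, 2, 3, 4, 5] gives [4, 4, 4, 4, 4]; set D = diag(4, 4, 4, 4, 4) and form L = D - A. Since every row of L sums to 0, the all-ones vector is in the kernel and 0 is an eigenvalue. The single zero eigenvalue shows the graph is connected. The eigenvalues sum to 20, which equals trace(L) = 2|E|. The largest eigenvalue, 5, is at most the vertex count 5.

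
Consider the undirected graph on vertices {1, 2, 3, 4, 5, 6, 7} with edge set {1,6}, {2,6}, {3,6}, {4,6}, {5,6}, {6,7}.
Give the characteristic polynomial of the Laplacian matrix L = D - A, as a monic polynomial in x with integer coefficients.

Reading degrees in the order [1, 2, 3, 4, 5, 6, 7] gives [1, 1, 1, 1, 1, 6, 1]; set D = diag(1, 1, 1, 1, 1, 6, 1) and form L = D - A. L has integer entries, so p(x) = det(xI - L) has integer coefficients. Expanding the determinant yields x^7 - 12x^6 + 45x^5 - 80x^4 + 75x^3 - 36x^2 + 7x. Since p(0) = det(-L) = 0, x divides p(x). The largest eigenvalue, 7, is at most the vertex count 7. There is one zero in the spectrum, matching the 1 component.

x^7 - 12x^6 + 45x^5 - 80x^4 + 75x^3 - 36x^2 + 7x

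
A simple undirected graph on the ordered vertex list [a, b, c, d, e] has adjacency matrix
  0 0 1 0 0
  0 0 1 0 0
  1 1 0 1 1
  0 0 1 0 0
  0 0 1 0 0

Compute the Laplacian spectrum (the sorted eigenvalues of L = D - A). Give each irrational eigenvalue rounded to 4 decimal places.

[0, 1, 1, 1, 5]

Each diagonal entry of L is the vertex degree and each off-diagonal entry is -1 where an edge is present, 0 otherwise; in the order [a, b, c, d, e] the diagonal is [1, 1, 4, 1, 1]. Since every row of L sums to 0, the all-ones vector is in the kernel and 0 is an eigenvalue. The single zero eigenvalue shows the graph is connected. The eigenvalues sum to 8, which equals trace(L) = 2|E|.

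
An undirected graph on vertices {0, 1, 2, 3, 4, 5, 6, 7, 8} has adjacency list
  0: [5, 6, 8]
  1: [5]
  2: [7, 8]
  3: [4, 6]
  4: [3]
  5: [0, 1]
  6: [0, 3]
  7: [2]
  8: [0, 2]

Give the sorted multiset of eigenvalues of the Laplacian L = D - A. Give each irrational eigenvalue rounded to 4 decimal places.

With the vertex order [0, 1, 2, 3, 4, 5, 6, 7, 8], the degrees are [3, 1, 2, 2, 1, 2, 2, 1, 2], giving D = diag(3, 1, 2, 2, 1, 2, 2, 1, 2) and L = D - A. Diagonalising L (or applying a numerical eigensolver to the 9x9 matrix) gives the spectrum above.

[0, 0.1981, 0.3004, 1, 1.5550, 2.2391, 3, 3.2470, 4.4605]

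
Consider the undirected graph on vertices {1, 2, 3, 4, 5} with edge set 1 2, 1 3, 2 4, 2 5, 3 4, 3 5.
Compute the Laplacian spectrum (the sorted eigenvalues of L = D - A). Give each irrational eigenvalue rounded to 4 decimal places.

Reading degrees in the order [1, 2, 3, 4, 5] gives [2, 3, 3, 2, 2]; set D = diag(2, 3, 3, 2, 2) and form L = D - A. The multiplicity of 0 as a Laplacian eigenvalue equals the number of connected components. There is one zero in the spectrum, matching the 1 component.

[0, 2, 2, 3, 5]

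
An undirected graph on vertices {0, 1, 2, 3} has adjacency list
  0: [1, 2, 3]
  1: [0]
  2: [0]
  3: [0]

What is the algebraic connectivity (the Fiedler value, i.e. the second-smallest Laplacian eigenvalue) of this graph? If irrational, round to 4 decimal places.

1

Reading degrees in the order [0, 1, 2, 3] gives [3, 1, 1, 1]; set D = diag(3, 1, 1, 1) and form L = D - A. The smallest Laplacian eigenvalue is always 0. The next one, lambda_2 = 1, measures how hard the graph is to disconnect: larger values mean better connectivity. The eigenvalues sum to 6, which equals trace(L) = 2|E|.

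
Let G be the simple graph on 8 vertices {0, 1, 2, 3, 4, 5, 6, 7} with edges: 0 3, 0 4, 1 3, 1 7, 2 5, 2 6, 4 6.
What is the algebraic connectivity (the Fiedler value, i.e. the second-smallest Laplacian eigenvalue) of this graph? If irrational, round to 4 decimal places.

0.1522

Each diagonal entry of L is the vertex degree and each off-diagonal entry is -1 where an edge is present, 0 otherwise; in the order [0, 1, 2, 3, 4, 5, 6, 7] the diagonal is [2, 2, 2, 2, 2, 1, 2, 1]. The smallest Laplacian eigenvalue is always 0. The next one, lambda_2 = 0.1522, measures how hard the graph is to disconnect: larger values mean better connectivity. There is one zero in the spectrum, matching the 1 component. The largest eigenvalue, 3.8478, is at most the vertex count 8.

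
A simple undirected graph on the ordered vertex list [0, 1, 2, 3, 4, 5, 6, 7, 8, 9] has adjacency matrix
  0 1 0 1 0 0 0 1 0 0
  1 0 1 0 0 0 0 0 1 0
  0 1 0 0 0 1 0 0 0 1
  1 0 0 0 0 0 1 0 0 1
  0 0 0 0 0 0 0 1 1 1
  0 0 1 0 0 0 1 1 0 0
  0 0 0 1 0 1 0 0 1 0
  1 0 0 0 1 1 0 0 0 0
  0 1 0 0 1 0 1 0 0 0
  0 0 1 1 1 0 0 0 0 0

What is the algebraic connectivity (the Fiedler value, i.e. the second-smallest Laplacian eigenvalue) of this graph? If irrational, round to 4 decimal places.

2

With the vertex order [0, 1, 2, 3, 4, 5, 6, 7, 8, 9], the degrees are [3, 3, 3, 3, 3, 3, 3, 3, 3, 3], giving D = diag(3, 3, 3, 3, 3, 3, 3, 3, 3, 3) and L = D - A. The sorted Laplacian eigenvalues are [0, 2, 2, 2, 2, 2, 5, 5, 5, 5]; the algebraic connectivity is the second entry, 2. By the matrix-tree theorem the graph has (1/10) * product of the nonzero eigenvalues = 2000 spanning trees. There is one zero in the spectrum, matching the 1 component.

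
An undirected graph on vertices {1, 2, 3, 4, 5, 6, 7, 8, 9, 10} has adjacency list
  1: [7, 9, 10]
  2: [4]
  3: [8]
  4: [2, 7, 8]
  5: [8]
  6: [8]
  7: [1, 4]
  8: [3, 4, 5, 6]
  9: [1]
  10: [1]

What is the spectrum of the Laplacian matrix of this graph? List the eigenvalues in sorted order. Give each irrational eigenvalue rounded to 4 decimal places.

Each diagonal entry of L is the vertex degree and each off-diagonal entry is -1 where an edge is present, 0 otherwise; in the order [1, 2, 3, 4, 5, 6, 7, 8, 9, 10] the diagonal is [3, 1, 1, 3, 1, 1, 2, 4, 1, 1]. Diagonalising L (or applying a numerical eigensolver to the 10x10 matrix) gives the spectrum above. The single zero eigenvalue shows the graph is connected. The largest eigenvalue, 5.2902, is at most the vertex count 10.

[0, 0.1640, 0.5531, 1, 1, 1, 1.5129, 3.2827, 4.1972, 5.2902]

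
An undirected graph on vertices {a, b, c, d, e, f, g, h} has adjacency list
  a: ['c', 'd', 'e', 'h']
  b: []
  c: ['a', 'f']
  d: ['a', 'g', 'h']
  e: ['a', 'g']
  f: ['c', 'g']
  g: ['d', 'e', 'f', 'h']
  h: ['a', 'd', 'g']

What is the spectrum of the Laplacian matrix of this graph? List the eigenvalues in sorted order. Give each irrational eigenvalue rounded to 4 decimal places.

[0, 0, 1.2087, 2, 2.3820, 4, 4.6180, 5.7913]

With the vertex order [a, b, c, d, e, f, g, h], the degrees are [4, 0, 2, 3, 2, 2, 4, 3], giving D = diag(4, 0, 2, 3, 2, 2, 4, 3) and L = D - A. L is symmetric positive semidefinite, so every eigenvalue is real and nonnegative. The 2 zero eigenvalues correspond to the 2 connected components. The largest eigenvalue, 5.7913, is at most the vertex count 8.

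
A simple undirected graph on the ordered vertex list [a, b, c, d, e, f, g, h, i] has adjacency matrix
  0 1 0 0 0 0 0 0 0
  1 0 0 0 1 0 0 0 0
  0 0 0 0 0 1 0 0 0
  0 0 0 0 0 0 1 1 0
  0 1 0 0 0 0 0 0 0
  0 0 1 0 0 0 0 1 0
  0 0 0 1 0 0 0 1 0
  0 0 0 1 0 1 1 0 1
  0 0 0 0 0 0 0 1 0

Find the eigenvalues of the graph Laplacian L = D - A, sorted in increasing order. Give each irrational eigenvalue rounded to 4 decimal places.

With the vertex order [a, b, c, d, e, f, g, h, i], the degrees are [1, 2, 1, 2, 1, 2, 2, 4, 1], giving D = diag(1, 2, 1, 2, 1, 2, 2, 4, 1) and L = D - A. Since every row of L sums to 0, the all-ones vector is in the kernel and 0 is an eigenvalue. The 2 zero eigenvalues correspond to the 2 connected components. The eigenvalues sum to 16, which equals trace(L) = 2|E|. The largest eigenvalue, 5.0861, is at most the vertex count 9.

[0, 0, 0.4859, 1, 1, 2.4280, 3, 3, 5.0861]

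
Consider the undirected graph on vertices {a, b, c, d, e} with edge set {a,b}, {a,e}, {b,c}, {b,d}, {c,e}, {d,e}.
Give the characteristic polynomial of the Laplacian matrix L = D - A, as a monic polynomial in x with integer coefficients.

With the vertex order [a, b, c, d, e], the degrees are [2, 3, 2, 2, 3], giving D = diag(2, 3, 2, 2, 3) and L = D - A. The eigenvalues of L are [0, 2, 2, 3, 5]; the characteristic polynomial is the product of (x - lambda_i), which multiplies out to x^5 - 12x^4 + 51x^3 - 92x^2 + 60x. The coefficient of x^4 equals -trace(L) = -12, matching the sum of degrees. By the matrix-tree theorem the graph has (1/5) * product of the nonzero eigenvalues = 12 spanning trees. There is one zero in the spectrum, matching the 1 component.

x^5 - 12x^4 + 51x^3 - 92x^2 + 60x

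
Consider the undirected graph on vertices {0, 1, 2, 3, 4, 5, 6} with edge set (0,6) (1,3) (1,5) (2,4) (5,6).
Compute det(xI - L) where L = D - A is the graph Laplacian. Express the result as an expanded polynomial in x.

x^7 - 10x^6 + 37x^5 - 62x^4 + 45x^3 - 10x^2

With the vertex order [0, 1, 2, 3, 4, 5, 6], the degrees are [1, 2, 1, 1, 1, 2, 2], giving D = diag(1, 2, 1, 1, 1, 2, 2) and L = D - A. Computing det(xI - L) by cofactor expansion (or equivalently via sum-over-permutations) gives x^7 - 10x^6 + 37x^5 - 62x^4 + 45x^3 - 10x^2. The constant term is 0 because L is singular (the all-ones vector lies in its kernel). There are 2 zeros in the spectrum, matching the 2 components.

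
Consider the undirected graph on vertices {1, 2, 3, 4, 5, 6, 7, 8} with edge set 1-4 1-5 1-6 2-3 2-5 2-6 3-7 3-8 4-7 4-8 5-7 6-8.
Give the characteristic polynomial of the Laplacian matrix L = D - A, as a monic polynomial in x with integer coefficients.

With the vertex order [1, 2, 3, 4, 5, 6, 7, 8], the degrees are [3, 3, 3, 3, 3, 3, 3, 3], giving D = diag(3, 3, 3, 3, 3, 3, 3, 3) and L = D - A. The eigenvalues of L are [0, 2, 2, 2, 4, 4, 4, 6]; the characteristic polynomial is the product of (x - lambda_i), which multiplies out to x^8 - 24x^7 + 240x^6 - 1296x^5 + 4080x^4 - 7488x^3 + 7424x^2 - 3072x. The constant term is 0 because L is singular (the all-ones vector lies in its kernel). There is one zero in the spectrum, matching the 1 component.

x^8 - 24x^7 + 240x^6 - 1296x^5 + 4080x^4 - 7488x^3 + 7424x^2 - 3072x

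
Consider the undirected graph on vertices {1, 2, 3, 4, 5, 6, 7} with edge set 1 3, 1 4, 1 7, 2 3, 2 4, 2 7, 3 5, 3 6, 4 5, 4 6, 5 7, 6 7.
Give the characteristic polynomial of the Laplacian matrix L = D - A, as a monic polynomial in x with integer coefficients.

x^7 - 24x^6 + 234x^5 - 1192x^4 + 3357x^3 - 4968x^2 + 3024x

Each diagonal entry of L is the vertex degree and each off-diagonal entry is -1 where an edge is present, 0 otherwise; in the order [1, 2, 3, 4, 5, 6, 7] the diagonal is [3, 3, 4, 4, 3, 3, 4]. L has integer entries, so p(x) = det(xI - L) has integer coefficients. Expanding the determinant yields x^7 - 24x^6 + 234x^5 - 1192x^4 + 3357x^3 - 4968x^2 + 3024x. The constant term is 0 because L is singular (the all-ones vector lies in its kernel). There is one zero in the spectrum, matching the 1 component.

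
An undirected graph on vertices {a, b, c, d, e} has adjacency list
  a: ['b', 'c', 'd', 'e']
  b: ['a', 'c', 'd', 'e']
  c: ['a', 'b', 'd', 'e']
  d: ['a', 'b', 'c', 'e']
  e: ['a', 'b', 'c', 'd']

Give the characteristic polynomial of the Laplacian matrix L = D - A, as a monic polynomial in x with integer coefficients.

x^5 - 20x^4 + 150x^3 - 500x^2 + 625x

With the vertex order [a, b, c, d, e], the degrees are [4, 4, 4, 4, 4], giving D = diag(4, 4, 4, 4, 4) and L = D - A. Computing det(xI - L) by cofactor expansion (or equivalently via sum-over-permutations) gives x^5 - 20x^4 + 150x^3 - 500x^2 + 625x. The coefficient of x^4 equals -trace(L) = -20, matching the sum of degrees. The eigenvalues sum to 20, which equals trace(L) = 2|E|.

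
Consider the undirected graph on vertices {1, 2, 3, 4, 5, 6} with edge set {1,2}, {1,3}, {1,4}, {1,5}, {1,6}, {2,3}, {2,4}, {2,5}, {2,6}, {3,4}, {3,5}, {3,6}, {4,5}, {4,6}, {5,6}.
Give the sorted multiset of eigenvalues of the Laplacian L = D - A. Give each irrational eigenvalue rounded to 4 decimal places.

Each diagonal entry of L is the vertex degree and each off-diagonal entry is -1 where an edge is present, 0 otherwise; in the order [1, 2, 3, 4, 5, 6] the diagonal is [5, 5, 5, 5, 5, 5]. L is symmetric positive semidefinite, so every eigenvalue is real and nonnegative. The single zero eigenvalue shows the graph is connected. The largest eigenvalue, 6, is at most the vertex count 6. There is one zero in the spectrum, matching the 1 component.

[0, 6, 6, 6, 6, 6]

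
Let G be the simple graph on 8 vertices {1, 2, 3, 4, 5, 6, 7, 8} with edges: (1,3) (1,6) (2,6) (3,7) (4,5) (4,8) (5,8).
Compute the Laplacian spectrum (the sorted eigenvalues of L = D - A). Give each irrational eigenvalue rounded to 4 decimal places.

[0, 0, 0.3820, 1.3820, 2.6180, 3, 3, 3.6180]

Each diagonal entry of L is the vertex degree and each off-diagonal entry is -1 where an edge is present, 0 otherwise; in the order [1, 2, 3, 4, 5, 6, 7, 8] the diagonal is [2, 1, 2, 2, 2, 2, 1, 2]. The multiplicity of 0 as a Laplacian eigenvalue equals the number of connected components. The 2 zero eigenvalues correspond to the 2 connected components. The largest eigenvalue, 3.6180, is at most the vertex count 8. There are 2 zeros in the spectrum, matching the 2 components.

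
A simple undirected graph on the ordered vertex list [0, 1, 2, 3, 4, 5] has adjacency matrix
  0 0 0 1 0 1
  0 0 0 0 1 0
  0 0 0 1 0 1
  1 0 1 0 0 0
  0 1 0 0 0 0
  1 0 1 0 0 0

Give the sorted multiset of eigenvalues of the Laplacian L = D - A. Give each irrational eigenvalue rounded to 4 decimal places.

With the vertex order [0, 1, 2, 3, 4, 5], the degrees are [2, 1, 2, 2, 1, 2], giving D = diag(2, 1, 2, 2, 1, 2) and L = D - A. L is symmetric positive semidefinite, so every eigenvalue is real and nonnegative. The 2 zero eigenvalues correspond to the 2 connected components. The largest eigenvalue, 4, is at most the vertex count 6.

[0, 0, 2, 2, 2, 4]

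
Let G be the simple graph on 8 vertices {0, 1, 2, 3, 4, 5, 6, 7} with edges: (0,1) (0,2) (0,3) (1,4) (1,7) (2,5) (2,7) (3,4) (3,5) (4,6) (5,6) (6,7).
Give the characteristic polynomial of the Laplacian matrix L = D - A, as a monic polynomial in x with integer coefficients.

With the vertex order [0, 1, 2, 3, 4, 5, 6, 7], the degrees are [3, 3, 3, 3, 3, 3, 3, 3], giving D = diag(3, 3, 3, 3, 3, 3, 3, 3) and L = D - A. Computing det(xI - L) by cofactor expansion (or equivalently via sum-over-permutations) gives x^8 - 24x^7 + 240x^6 - 1296x^5 + 4080x^4 - 7488x^3 + 7424x^2 - 3072x. The constant term is 0 because L is singular (the all-ones vector lies in its kernel). There is one zero in the spectrum, matching the 1 component. The largest eigenvalue, 6, is at most the vertex count 8.

x^8 - 24x^7 + 240x^6 - 1296x^5 + 4080x^4 - 7488x^3 + 7424x^2 - 3072x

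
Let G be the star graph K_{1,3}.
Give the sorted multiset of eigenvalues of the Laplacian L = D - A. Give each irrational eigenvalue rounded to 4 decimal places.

[0, 1, 1, 4]

The graph has 4 vertices and degree multiset [3, 1, 1, 1]; D is the diagonal matrix of degrees and L = D - A. Diagonalising L (or applying a numerical eigensolver to the 4x4 matrix) gives the spectrum above. The largest eigenvalue, 4, is at most the vertex count 4.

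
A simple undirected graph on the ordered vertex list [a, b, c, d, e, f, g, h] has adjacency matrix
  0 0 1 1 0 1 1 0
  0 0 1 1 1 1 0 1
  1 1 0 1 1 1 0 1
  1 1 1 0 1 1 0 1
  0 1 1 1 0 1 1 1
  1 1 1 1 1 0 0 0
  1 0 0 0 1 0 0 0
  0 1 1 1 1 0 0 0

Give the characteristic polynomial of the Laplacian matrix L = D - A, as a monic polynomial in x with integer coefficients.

With the vertex order [a, b, c, d, e, f, g, h], the degrees are [4, 5, 6, 6, 6, 5, 2, 4], giving D = diag(4, 5, 6, 6, 6, 5, 2, 4) and L = D - A. Computing det(xI - L) by cofactor expansion (or equivalently via sum-over-permutations) gives x^8 - 38x^7 + 606x^6 - 5238x^5 + 26373x^4 - 76830x^3 + 118746x^2 - 73976x. The coefficient of x^7 equals -trace(L) = -38, matching the sum of degrees. The largest eigenvalue, 7.4629, is at most the vertex count 8. By the matrix-tree theorem the graph has (1/8) * product of the nonzero eigenvalues = 9247 spanning trees.

x^8 - 38x^7 + 606x^6 - 5238x^5 + 26373x^4 - 76830x^3 + 118746x^2 - 73976x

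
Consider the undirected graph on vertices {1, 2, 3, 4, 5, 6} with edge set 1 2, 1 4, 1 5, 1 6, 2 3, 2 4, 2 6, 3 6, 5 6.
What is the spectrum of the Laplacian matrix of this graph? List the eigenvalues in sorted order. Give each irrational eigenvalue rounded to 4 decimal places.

Each diagonal entry of L is the vertex degree and each off-diagonal entry is -1 where an edge is present, 0 otherwise; in the order [1, 2, 3, 4, 5, 6] the diagonal is [4, 4, 2, 2, 2, 4]. Diagonalising L (or applying a numerical eigensolver to the 6x6 matrix) gives the spectrum above. The single zero eigenvalue shows the graph is connected. By the matrix-tree theorem the graph has (1/6) * product of the nonzero eigenvalues = 54 spanning trees.

[0, 1.6972, 1.6972, 4, 5.3028, 5.3028]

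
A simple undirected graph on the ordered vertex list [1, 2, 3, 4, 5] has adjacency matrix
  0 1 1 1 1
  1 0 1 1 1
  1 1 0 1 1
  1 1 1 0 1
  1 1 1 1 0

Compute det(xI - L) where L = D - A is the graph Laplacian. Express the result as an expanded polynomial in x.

Each diagonal entry of L is the vertex degree and each off-diagonal entry is -1 where an edge is present, 0 otherwise; in the order [1, 2, 3, 4, 5] the diagonal is [4, 4, 4, 4, 4]. Computing det(xI - L) by cofactor expansion (or equivalently via sum-over-permutations) gives x^5 - 20x^4 + 150x^3 - 500x^2 + 625x. The constant term is 0 because L is singular (the all-ones vector lies in its kernel). The largest eigenvalue, 5, is at most the vertex count 5. The eigenvalues sum to 20, which equals trace(L) = 2|E|.

x^5 - 20x^4 + 150x^3 - 500x^2 + 625x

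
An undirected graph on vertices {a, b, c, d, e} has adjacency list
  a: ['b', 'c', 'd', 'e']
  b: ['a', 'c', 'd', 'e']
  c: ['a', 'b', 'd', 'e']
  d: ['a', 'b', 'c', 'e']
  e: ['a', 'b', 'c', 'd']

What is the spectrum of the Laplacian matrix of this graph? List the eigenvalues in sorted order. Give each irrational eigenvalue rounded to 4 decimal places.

With the vertex order [a, b, c, d, e], the degrees are [4, 4, 4, 4, 4], giving D = diag(4, 4, 4, 4, 4) and L = D - A. The multiplicity of 0 as a Laplacian eigenvalue equals the number of connected components. The single zero eigenvalue shows the graph is connected. The eigenvalues sum to 20, which equals trace(L) = 2|E|.

[0, 5, 5, 5, 5]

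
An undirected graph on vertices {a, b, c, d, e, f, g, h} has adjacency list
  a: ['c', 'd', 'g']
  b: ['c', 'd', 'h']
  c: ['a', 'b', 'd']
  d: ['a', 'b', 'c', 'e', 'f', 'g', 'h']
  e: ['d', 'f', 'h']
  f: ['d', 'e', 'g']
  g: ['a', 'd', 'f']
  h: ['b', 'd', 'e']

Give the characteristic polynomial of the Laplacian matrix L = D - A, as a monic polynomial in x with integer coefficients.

x^8 - 28x^7 + 322x^6 - 1974x^5 + 6965x^4 - 14126x^3 + 15225x^2 - 6728x

With the vertex order [a, b, c, d, e, f, g, h], the degrees are [3, 3, 3, 7, 3, 3, 3, 3], giving D = diag(3, 3, 3, 7, 3, 3, 3, 3) and L = D - A. Computing det(xI - L) by cofactor expansion (or equivalently via sum-over-permutations) gives x^8 - 28x^7 + 322x^6 - 1974x^5 + 6965x^4 - 14126x^3 + 15225x^2 - 6728x. The coefficient of x^7 equals -trace(L) = -28, matching the sum of degrees. The eigenvalues sum to 28, which equals trace(L) = 2|E|. There is one zero in the spectrum, matching the 1 component.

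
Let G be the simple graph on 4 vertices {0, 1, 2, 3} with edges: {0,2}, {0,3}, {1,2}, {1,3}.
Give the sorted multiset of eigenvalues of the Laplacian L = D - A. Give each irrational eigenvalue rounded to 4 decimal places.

[0, 2, 2, 4]

With the vertex order [0, 1, 2, 3], the degrees are [2, 2, 2, 2], giving D = diag(2, 2, 2, 2) and L = D - A. Diagonalising L (or applying a numerical eigensolver to the 4x4 matrix) gives the spectrum above. The single zero eigenvalue shows the graph is connected. The largest eigenvalue, 4, is at most the vertex count 4. The eigenvalues sum to 8, which equals trace(L) = 2|E|.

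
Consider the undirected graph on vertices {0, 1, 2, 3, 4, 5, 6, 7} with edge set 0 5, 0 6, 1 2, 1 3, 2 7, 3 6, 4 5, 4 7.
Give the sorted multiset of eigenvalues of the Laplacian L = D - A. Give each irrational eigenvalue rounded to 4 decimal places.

[0, 0.5858, 0.5858, 2, 2, 3.4142, 3.4142, 4]

With the vertex order [0, 1, 2, 3, 4, 5, 6, 7], the degrees are [2, 2, 2, 2, 2, 2, 2, 2], giving D = diag(2, 2, 2, 2, 2, 2, 2, 2) and L = D - A. Since every row of L sums to 0, the all-ones vector is in the kernel and 0 is an eigenvalue. The single zero eigenvalue shows the graph is connected.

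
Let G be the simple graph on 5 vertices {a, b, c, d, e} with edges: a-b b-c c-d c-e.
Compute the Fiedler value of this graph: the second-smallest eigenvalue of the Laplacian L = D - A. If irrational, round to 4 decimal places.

0.5188

Reading degrees in the order [a, b, c, d, e] gives [1, 2, 3, 1, 1]; set D = diag(1, 2, 3, 1, 1) and form L = D - A. The sorted Laplacian eigenvalues are [0, 0.5188, 1, 2.3111, 4.1701]; the algebraic connectivity is the second entry, 0.5188. By the matrix-tree theorem the graph has (1/5) * product of the nonzero eigenvalues = 1 spanning tree. The eigenvalues sum to 8, which equals trace(L) = 2|E|.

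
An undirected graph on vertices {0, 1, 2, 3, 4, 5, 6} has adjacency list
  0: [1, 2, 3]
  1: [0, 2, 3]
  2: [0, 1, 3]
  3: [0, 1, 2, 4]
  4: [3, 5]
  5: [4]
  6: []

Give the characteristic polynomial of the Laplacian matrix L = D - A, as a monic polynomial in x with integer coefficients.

With the vertex order [0, 1, 2, 3, 4, 5, 6], the degrees are [3, 3, 3, 4, 2, 1, 0], giving D = diag(3, 3, 3, 4, 2, 1, 0) and L = D - A. Computing det(xI - L) by cofactor expansion (or equivalently via sum-over-permutations) gives x^7 - 16x^6 + 96x^5 - 262x^4 + 304x^3 - 96x^2. The coefficient of x^6 equals -trace(L) = -16, matching the sum of degrees. The eigenvalues sum to 16, which equals trace(L) = 2|E|.

x^7 - 16x^6 + 96x^5 - 262x^4 + 304x^3 - 96x^2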